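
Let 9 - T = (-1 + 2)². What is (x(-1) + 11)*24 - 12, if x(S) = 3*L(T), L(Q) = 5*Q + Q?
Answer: 3708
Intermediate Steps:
T = 8 (T = 9 - (-1 + 2)² = 9 - 1*1² = 9 - 1*1 = 9 - 1 = 8)
L(Q) = 6*Q
x(S) = 144 (x(S) = 3*(6*8) = 3*48 = 144)
(x(-1) + 11)*24 - 12 = (144 + 11)*24 - 12 = 155*24 - 12 = 3720 - 12 = 3708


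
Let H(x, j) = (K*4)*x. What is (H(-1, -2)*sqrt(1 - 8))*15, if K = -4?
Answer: 240*I*sqrt(7) ≈ 634.98*I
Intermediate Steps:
H(x, j) = -16*x (H(x, j) = (-4*4)*x = -16*x)
(H(-1, -2)*sqrt(1 - 8))*15 = ((-16*(-1))*sqrt(1 - 8))*15 = (16*sqrt(-7))*15 = (16*(I*sqrt(7)))*15 = (16*I*sqrt(7))*15 = 240*I*sqrt(7)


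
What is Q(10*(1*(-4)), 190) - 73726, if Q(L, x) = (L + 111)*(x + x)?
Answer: -46746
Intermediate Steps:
Q(L, x) = 2*x*(111 + L) (Q(L, x) = (111 + L)*(2*x) = 2*x*(111 + L))
Q(10*(1*(-4)), 190) - 73726 = 2*190*(111 + 10*(1*(-4))) - 73726 = 2*190*(111 + 10*(-4)) - 73726 = 2*190*(111 - 40) - 73726 = 2*190*71 - 73726 = 26980 - 73726 = -46746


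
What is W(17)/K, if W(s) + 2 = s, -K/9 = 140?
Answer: -1/84 ≈ -0.011905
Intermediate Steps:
K = -1260 (K = -9*140 = -1260)
W(s) = -2 + s
W(17)/K = (-2 + 17)/(-1260) = 15*(-1/1260) = -1/84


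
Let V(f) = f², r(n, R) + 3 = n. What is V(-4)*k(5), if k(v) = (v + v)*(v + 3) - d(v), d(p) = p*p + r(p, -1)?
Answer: 848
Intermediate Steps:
r(n, R) = -3 + n
d(p) = -3 + p + p² (d(p) = p*p + (-3 + p) = p² + (-3 + p) = -3 + p + p²)
k(v) = 3 - v - v² + 2*v*(3 + v) (k(v) = (v + v)*(v + 3) - (-3 + v + v²) = (2*v)*(3 + v) + (3 - v - v²) = 2*v*(3 + v) + (3 - v - v²) = 3 - v - v² + 2*v*(3 + v))
V(-4)*k(5) = (-4)²*(3 + 5² + 5*5) = 16*(3 + 25 + 25) = 16*53 = 848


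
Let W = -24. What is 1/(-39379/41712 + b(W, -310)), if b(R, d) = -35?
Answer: -41712/1499299 ≈ -0.027821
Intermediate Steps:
1/(-39379/41712 + b(W, -310)) = 1/(-39379/41712 - 35) = 1/(-1499299/41712) = -41712/1499299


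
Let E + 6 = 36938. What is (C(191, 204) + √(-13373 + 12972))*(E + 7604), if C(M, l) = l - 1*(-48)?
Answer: 11223072 + 44536*I*√401 ≈ 1.1223e+7 + 8.9183e+5*I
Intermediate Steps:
C(M, l) = 48 + l (C(M, l) = l + 48 = 48 + l)
E = 36932 (E = -6 + 36938 = 36932)
(C(191, 204) + √(-13373 + 12972))*(E + 7604) = ((48 + 204) + √(-13373 + 12972))*(36932 + 7604) = (252 + √(-401))*44536 = (252 + I*√401)*44536 = 11223072 + 44536*I*√401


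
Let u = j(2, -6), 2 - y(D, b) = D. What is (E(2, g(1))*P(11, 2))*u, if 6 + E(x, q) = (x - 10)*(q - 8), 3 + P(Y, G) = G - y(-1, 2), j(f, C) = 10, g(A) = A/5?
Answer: -2256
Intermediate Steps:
g(A) = A/5 (g(A) = A*(1/5) = A/5)
y(D, b) = 2 - D
P(Y, G) = -6 + G (P(Y, G) = -3 + (G - (2 - 1*(-1))) = -3 + (G - (2 + 1)) = -3 + (G - 1*3) = -3 + (G - 3) = -3 + (-3 + G) = -6 + G)
E(x, q) = -6 + (-10 + x)*(-8 + q) (E(x, q) = -6 + (x - 10)*(q - 8) = -6 + (-10 + x)*(-8 + q))
u = 10
(E(2, g(1))*P(11, 2))*u = ((74 - 2 - 8*2 + ((1/5)*1)*2)*(-6 + 2))*10 = ((74 - 10*1/5 - 16 + (1/5)*2)*(-4))*10 = ((74 - 2 - 16 + 2/5)*(-4))*10 = ((282/5)*(-4))*10 = -1128/5*10 = -2256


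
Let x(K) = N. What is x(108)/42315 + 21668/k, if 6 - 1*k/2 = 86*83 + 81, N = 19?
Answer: -458303663/305218095 ≈ -1.5016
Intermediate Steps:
x(K) = 19
k = -14426 (k = 12 - 2*(86*83 + 81) = 12 - 2*(7138 + 81) = 12 - 2*7219 = 12 - 14438 = -14426)
x(108)/42315 + 21668/k = 19/42315 + 21668/(-14426) = 19*(1/42315) + 21668*(-1/14426) = 19/42315 - 10834/7213 = -458303663/305218095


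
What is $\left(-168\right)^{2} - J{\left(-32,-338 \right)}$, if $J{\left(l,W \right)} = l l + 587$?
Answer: $26613$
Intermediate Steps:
$J{\left(l,W \right)} = 587 + l^{2}$ ($J{\left(l,W \right)} = l^{2} + 587 = 587 + l^{2}$)
$\left(-168\right)^{2} - J{\left(-32,-338 \right)} = \left(-168\right)^{2} - \left(587 + \left(-32\right)^{2}\right) = 28224 - \left(587 + 1024\right) = 28224 - 1611 = 26613$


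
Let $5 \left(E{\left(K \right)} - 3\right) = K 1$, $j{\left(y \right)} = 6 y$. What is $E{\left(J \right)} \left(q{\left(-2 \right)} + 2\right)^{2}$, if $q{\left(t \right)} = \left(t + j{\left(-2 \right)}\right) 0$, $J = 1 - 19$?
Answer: $- \frac{12}{5} \approx -2.4$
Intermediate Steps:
$J = -18$ ($J = 1 - 19 = -18$)
$E{\left(K \right)} = 3 + \frac{K}{5}$ ($E{\left(K \right)} = 3 + \frac{K 1}{5} = 3 + \frac{K}{5}$)
$q{\left(t \right)} = 0$ ($q{\left(t \right)} = \left(t + 6 \left(-2\right)\right) 0 = \left(t - 12\right) 0 = \left(-12 + t\right) 0 = 0$)
$E{\left(J \right)} \left(q{\left(-2 \right)} + 2\right)^{2} = \left(3 + \frac{1}{5} \left(-18\right)\right) \left(0 + 2\right)^{2} = \left(3 - \frac{18}{5}\right) 2^{2} = \left(- \frac{3}{5}\right) 4 = - \frac{12}{5}$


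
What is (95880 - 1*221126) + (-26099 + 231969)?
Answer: 80624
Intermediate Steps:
(95880 - 1*221126) + (-26099 + 231969) = (95880 - 221126) + 205870 = -125246 + 205870 = 80624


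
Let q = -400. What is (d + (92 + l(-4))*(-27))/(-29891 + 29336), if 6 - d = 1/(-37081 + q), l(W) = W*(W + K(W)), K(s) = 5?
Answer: 88829969/20801955 ≈ 4.2703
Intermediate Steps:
l(W) = W*(5 + W) (l(W) = W*(W + 5) = W*(5 + W))
d = 224887/37481 (d = 6 - 1/(-37081 - 400) = 6 - 1/(-37481) = 6 - 1*(-1/37481) = 6 + 1/37481 = 224887/37481 ≈ 6.0000)
(d + (92 + l(-4))*(-27))/(-29891 + 29336) = (224887/37481 + (92 - 4*(5 - 4))*(-27))/(-29891 + 29336) = (224887/37481 + (92 - 4*1)*(-27))/(-555) = (224887/37481 + (92 - 4)*(-27))*(-1/555) = (224887/37481 + 88*(-27))*(-1/555) = (224887/37481 - 2376)*(-1/555) = -88829969/37481*(-1/555) = 88829969/20801955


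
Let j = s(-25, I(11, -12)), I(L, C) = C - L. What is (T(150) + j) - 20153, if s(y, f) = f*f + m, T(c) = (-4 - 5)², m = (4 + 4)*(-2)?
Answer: -19559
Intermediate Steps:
m = -16 (m = 8*(-2) = -16)
T(c) = 81 (T(c) = (-9)² = 81)
s(y, f) = -16 + f² (s(y, f) = f*f - 16 = f² - 16 = -16 + f²)
j = 513 (j = -16 + (-12 - 1*11)² = -16 + (-12 - 11)² = -16 + (-23)² = -16 + 529 = 513)
(T(150) + j) - 20153 = (81 + 513) - 20153 = 594 - 20153 = -19559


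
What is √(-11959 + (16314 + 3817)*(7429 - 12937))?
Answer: I*√110893507 ≈ 10531.0*I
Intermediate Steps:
√(-11959 + (16314 + 3817)*(7429 - 12937)) = √(-11959 + 20131*(-5508)) = √(-11959 - 110881548) = √(-110893507) = I*√110893507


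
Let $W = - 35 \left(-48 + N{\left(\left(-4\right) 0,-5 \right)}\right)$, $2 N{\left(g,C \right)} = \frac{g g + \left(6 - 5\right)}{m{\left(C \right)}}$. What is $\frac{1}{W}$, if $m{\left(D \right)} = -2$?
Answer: $\frac{4}{6755} \approx 0.00059215$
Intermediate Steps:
$N{\left(g,C \right)} = - \frac{1}{4} - \frac{g^{2}}{4}$ ($N{\left(g,C \right)} = \frac{\left(g g + \left(6 - 5\right)\right) \frac{1}{-2}}{2} = \frac{\left(g^{2} + \left(6 - 5\right)\right) \left(- \frac{1}{2}\right)}{2} = \frac{\left(g^{2} + 1\right) \left(- \frac{1}{2}\right)}{2} = \frac{\left(1 + g^{2}\right) \left(- \frac{1}{2}\right)}{2} = \frac{- \frac{1}{2} - \frac{g^{2}}{2}}{2} = - \frac{1}{4} - \frac{g^{2}}{4}$)
$W = \frac{6755}{4}$ ($W = - 35 \left(-48 - \left(\frac{1}{4} + \frac{\left(\left(-4\right) 0\right)^{2}}{4}\right)\right) = - 35 \left(-48 - \left(\frac{1}{4} + \frac{0^{2}}{4}\right)\right) = - 35 \left(-48 - \frac{1}{4}\right) = \left(-35\right) \left(- \frac{193}{4}\right) = \frac{6755}{4} \approx 1688.8$)
$\frac{1}{W} = \frac{1}{\frac{6755}{4}} = \frac{4}{6755}$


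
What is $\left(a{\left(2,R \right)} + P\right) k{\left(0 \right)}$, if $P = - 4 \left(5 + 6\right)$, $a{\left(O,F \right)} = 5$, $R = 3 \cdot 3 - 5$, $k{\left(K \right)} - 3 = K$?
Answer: $-117$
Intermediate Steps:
$k{\left(K \right)} = 3 + K$
$R = 4$ ($R = 9 - 5 = 4$)
$P = -44$ ($P = \left(-4\right) 11 = -44$)
$\left(a{\left(2,R \right)} + P\right) k{\left(0 \right)} = \left(5 - 44\right) \left(3 + 0\right) = \left(-39\right) 3 = -117$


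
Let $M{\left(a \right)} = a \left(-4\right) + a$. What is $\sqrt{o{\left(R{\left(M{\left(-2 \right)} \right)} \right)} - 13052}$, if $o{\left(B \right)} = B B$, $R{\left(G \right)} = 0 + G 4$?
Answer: $2 i \sqrt{3119} \approx 111.7 i$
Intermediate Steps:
$M{\left(a \right)} = - 3 a$ ($M{\left(a \right)} = - 4 a + a = - 3 a$)
$R{\left(G \right)} = 4 G$ ($R{\left(G \right)} = 0 + 4 G = 4 G$)
$o{\left(B \right)} = B^{2}$
$\sqrt{o{\left(R{\left(M{\left(-2 \right)} \right)} \right)} - 13052} = \sqrt{\left(4 \left(\left(-3\right) \left(-2\right)\right)\right)^{2} - 13052} = \sqrt{\left(4 \cdot 6\right)^{2} - 13052} = \sqrt{24^{2} - 13052} = \sqrt{576 - 13052} = \sqrt{-12476} = 2 i \sqrt{3119}$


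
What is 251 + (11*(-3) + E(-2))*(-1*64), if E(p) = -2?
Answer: 2491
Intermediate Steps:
251 + (11*(-3) + E(-2))*(-1*64) = 251 + (11*(-3) - 2)*(-1*64) = 251 + (-33 - 2)*(-64) = 251 - 35*(-64) = 251 + 2240 = 2491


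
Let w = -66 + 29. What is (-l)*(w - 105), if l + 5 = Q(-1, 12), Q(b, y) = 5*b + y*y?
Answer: 19028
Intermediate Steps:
Q(b, y) = y**2 + 5*b (Q(b, y) = 5*b + y**2 = y**2 + 5*b)
l = 134 (l = -5 + (12**2 + 5*(-1)) = -5 + (144 - 5) = -5 + 139 = 134)
w = -37
(-l)*(w - 105) = (-1*134)*(-37 - 105) = -134*(-142) = 19028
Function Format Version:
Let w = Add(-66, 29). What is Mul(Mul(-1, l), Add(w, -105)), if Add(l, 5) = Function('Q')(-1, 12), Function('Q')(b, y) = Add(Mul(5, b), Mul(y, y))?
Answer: 19028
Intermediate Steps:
Function('Q')(b, y) = Add(Pow(y, 2), Mul(5, b)) (Function('Q')(b, y) = Add(Mul(5, b), Pow(y, 2)) = Add(Pow(y, 2), Mul(5, b)))
l = 134 (l = Add(-5, Add(Pow(12, 2), Mul(5, -1))) = Add(-5, Add(144, -5)) = Add(-5, 139) = 134)
w = -37
Mul(Mul(-1, l), Add(w, -105)) = Mul(Mul(-1, 134), Add(-37, -105)) = Mul(-134, -142) = 19028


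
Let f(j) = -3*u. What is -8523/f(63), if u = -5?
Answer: -2841/5 ≈ -568.20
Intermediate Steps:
f(j) = 15 (f(j) = -3*(-5) = 15)
-8523/f(63) = -8523/15 = -8523*1/15 = -2841/5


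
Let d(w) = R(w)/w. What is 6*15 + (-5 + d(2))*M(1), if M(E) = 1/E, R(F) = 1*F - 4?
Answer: 84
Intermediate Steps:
R(F) = -4 + F (R(F) = F - 4 = -4 + F)
d(w) = (-4 + w)/w
6*15 + (-5 + d(2))*M(1) = 6*15 + (-5 + (-4 + 2)/2)/1 = 90 + (-5 + (½)*(-2))*1 = 90 + (-5 - 1)*1 = 90 - 6*1 = 90 - 6 = 84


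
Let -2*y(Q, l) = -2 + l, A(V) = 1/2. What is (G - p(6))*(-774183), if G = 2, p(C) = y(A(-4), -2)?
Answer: 0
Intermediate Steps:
A(V) = ½
y(Q, l) = 1 - l/2 (y(Q, l) = -(-2 + l)/2 = 1 - l/2)
p(C) = 2 (p(C) = 1 - ½*(-2) = 1 + 1 = 2)
(G - p(6))*(-774183) = (2 - 1*2)*(-774183) = (2 - 2)*(-774183) = 0*(-774183) = 0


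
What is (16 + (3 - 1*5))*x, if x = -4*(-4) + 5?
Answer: 294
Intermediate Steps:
x = 21 (x = 16 + 5 = 21)
(16 + (3 - 1*5))*x = (16 + (3 - 1*5))*21 = (16 + (3 - 5))*21 = (16 - 2)*21 = 14*21 = 294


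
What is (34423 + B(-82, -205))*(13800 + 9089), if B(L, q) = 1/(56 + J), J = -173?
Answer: 92185218610/117 ≈ 7.8791e+8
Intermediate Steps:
B(L, q) = -1/117 (B(L, q) = 1/(56 - 173) = 1/(-117) = -1/117)
(34423 + B(-82, -205))*(13800 + 9089) = (34423 - 1/117)*(13800 + 9089) = (4027490/117)*22889 = 92185218610/117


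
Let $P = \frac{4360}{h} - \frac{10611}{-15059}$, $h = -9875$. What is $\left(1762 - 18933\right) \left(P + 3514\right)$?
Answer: $- \frac{163155008382247}{2703775} \approx -6.0343 \cdot 10^{7}$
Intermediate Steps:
$P = \frac{7825277}{29741525}$ ($P = \frac{4360}{-9875} - \frac{10611}{-15059} = 4360 \left(- \frac{1}{9875}\right) - - \frac{10611}{15059} = - \frac{872}{1975} + \frac{10611}{15059} = \frac{7825277}{29741525} \approx 0.26311$)
$\left(1762 - 18933\right) \left(P + 3514\right) = \left(1762 - 18933\right) \left(\frac{7825277}{29741525} + 3514\right) = \left(-17171\right) \frac{104519544127}{29741525} = - \frac{163155008382247}{2703775}$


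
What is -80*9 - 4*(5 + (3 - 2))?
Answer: -744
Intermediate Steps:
-80*9 - 4*(5 + (3 - 2)) = -720 - 4*(5 + 1) = -720 - 4*6 = -720 - 24 = -744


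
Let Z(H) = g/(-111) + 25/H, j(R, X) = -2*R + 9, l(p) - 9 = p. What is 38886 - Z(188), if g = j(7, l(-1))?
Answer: 811469333/20868 ≈ 38886.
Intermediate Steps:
l(p) = 9 + p
j(R, X) = 9 - 2*R
g = -5 (g = 9 - 2*7 = 9 - 14 = -5)
Z(H) = 5/111 + 25/H (Z(H) = -5/(-111) + 25/H = -5*(-1/111) + 25/H = 5/111 + 25/H)
38886 - Z(188) = 38886 - (5/111 + 25/188) = 38886 - 1*3715/20868 = 38886 - 3715/20868 = 811469333/20868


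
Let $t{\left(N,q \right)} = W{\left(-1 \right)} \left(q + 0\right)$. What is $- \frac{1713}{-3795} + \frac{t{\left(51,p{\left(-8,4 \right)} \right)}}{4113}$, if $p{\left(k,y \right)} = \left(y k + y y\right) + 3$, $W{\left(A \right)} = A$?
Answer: $\frac{2364968}{5202945} \approx 0.45454$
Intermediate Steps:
$p{\left(k,y \right)} = 3 + y^{2} + k y$ ($p{\left(k,y \right)} = \left(k y + y^{2}\right) + 3 = \left(y^{2} + k y\right) + 3 = 3 + y^{2} + k y$)
$t{\left(N,q \right)} = - q$ ($t{\left(N,q \right)} = - (q + 0) = - q$)
$- \frac{1713}{-3795} + \frac{t{\left(51,p{\left(-8,4 \right)} \right)}}{4113} = - \frac{1713}{-3795} + \frac{\left(-1\right) \left(3 + 4^{2} - 32\right)}{4113} = \left(-1713\right) \left(- \frac{1}{3795}\right) + - (3 + 16 - 32) \frac{1}{4113} = \frac{571}{1265} + \left(-1\right) \left(-13\right) \frac{1}{4113} = \frac{571}{1265} + 13 \cdot \frac{1}{4113} = \frac{571}{1265} + \frac{13}{4113} = \frac{2364968}{5202945}$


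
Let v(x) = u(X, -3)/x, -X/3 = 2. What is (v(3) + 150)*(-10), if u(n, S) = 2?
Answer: -4520/3 ≈ -1506.7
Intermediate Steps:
X = -6 (X = -3*2 = -6)
v(x) = 2/x
(v(3) + 150)*(-10) = (2/3 + 150)*(-10) = (452/3)*(-10) = -4520/3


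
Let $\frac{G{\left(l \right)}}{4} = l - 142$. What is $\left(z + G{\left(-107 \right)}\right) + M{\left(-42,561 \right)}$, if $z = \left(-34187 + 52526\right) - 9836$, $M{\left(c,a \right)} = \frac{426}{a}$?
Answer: $\frac{1403951}{187} \approx 7507.8$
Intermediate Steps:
$G{\left(l \right)} = -568 + 4 l$ ($G{\left(l \right)} = 4 \left(l - 142\right) = 4 \left(-142 + l\right) = -568 + 4 l$)
$z = 8503$ ($z = 18339 - 9836 = 8503$)
$\left(z + G{\left(-107 \right)}\right) + M{\left(-42,561 \right)} = \left(8503 + \left(-568 + 4 \left(-107\right)\right)\right) + \frac{426}{561} = \left(8503 - 996\right) + 426 \cdot \frac{1}{561} = \left(8503 - 996\right) + \frac{142}{187} = 7507 + \frac{142}{187} = \frac{1403951}{187}$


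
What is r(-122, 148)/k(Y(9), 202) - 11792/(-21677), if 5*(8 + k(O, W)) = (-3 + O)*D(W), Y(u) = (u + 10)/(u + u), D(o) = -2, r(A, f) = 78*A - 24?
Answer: 372390740/281801 ≈ 1321.5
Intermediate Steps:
r(A, f) = -24 + 78*A
Y(u) = (10 + u)/(2*u) (Y(u) = (10 + u)/((2*u)) = (10 + u)*(1/(2*u)) = (10 + u)/(2*u))
k(O, W) = -34/5 - 2*O/5 (k(O, W) = -8 + ((-3 + O)*(-2))/5 = -8 + (6 - 2*O)/5 = -8 + (6/5 - 2*O/5) = -34/5 - 2*O/5)
r(-122, 148)/k(Y(9), 202) - 11792/(-21677) = (-24 + 78*(-122))/(-34/5 - (10 + 9)/(5*9)) - 11792/(-21677) = (-24 - 9516)/(-34/5 - 19/(5*9)) - 11792*(-1/21677) = -9540/(-34/5 - ⅖*19/18) + 11792/21677 = -9540/(-34/5 - 19/45) + 11792/21677 = -9540/(-65/9) + 11792/21677 = -9540*(-9/65) + 11792/21677 = 17172/13 + 11792/21677 = 372390740/281801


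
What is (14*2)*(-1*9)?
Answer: -252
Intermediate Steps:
(14*2)*(-1*9) = 28*(-9) = -252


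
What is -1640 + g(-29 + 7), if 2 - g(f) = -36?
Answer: -1602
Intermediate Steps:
g(f) = 38 (g(f) = 2 - 1*(-36) = 2 + 36 = 38)
-1640 + g(-29 + 7) = -1640 + 38 = -1602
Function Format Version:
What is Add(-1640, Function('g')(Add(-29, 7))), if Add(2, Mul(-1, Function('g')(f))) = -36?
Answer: -1602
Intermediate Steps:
Function('g')(f) = 38 (Function('g')(f) = Add(2, Mul(-1, -36)) = Add(2, 36) = 38)
Add(-1640, Function('g')(Add(-29, 7))) = Add(-1640, 38) = -1602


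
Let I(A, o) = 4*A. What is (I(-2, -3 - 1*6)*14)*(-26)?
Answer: 2912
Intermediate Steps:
(I(-2, -3 - 1*6)*14)*(-26) = ((4*(-2))*14)*(-26) = -8*14*(-26) = -112*(-26) = 2912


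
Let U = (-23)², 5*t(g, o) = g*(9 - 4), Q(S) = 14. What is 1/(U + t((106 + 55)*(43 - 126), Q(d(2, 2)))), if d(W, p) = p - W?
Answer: -1/12834 ≈ -7.7918e-5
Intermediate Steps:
t(g, o) = g (t(g, o) = (g*(9 - 4))/5 = (g*5)/5 = (5*g)/5 = g)
U = 529
1/(U + t((106 + 55)*(43 - 126), Q(d(2, 2)))) = 1/(529 + (106 + 55)*(43 - 126)) = 1/(529 + 161*(-83)) = 1/(529 - 13363) = 1/(-12834) = -1/12834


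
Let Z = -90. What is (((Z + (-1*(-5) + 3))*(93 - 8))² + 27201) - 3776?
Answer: 48604325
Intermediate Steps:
(((Z + (-1*(-5) + 3))*(93 - 8))² + 27201) - 3776 = (((-90 + (-1*(-5) + 3))*(93 - 8))² + 27201) - 3776 = (((-90 + (5 + 3))*85)² + 27201) - 3776 = (((-90 + 8)*85)² + 27201) - 3776 = ((-82*85)² + 27201) - 3776 = ((-6970)² + 27201) - 3776 = (48580900 + 27201) - 3776 = 48608101 - 3776 = 48604325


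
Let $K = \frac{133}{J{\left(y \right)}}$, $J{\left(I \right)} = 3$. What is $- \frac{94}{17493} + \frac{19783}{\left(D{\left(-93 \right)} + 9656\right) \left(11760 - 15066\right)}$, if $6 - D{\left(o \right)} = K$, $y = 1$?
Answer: $- \frac{3334888583}{556207532958} \approx -0.0059958$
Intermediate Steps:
$K = \frac{133}{3} \approx 44.333$
$D{\left(o \right)} = - \frac{115}{3}$ ($D{\left(o \right)} = 6 - \frac{133}{3} = - \frac{115}{3}$)
$- \frac{94}{17493} + \frac{19783}{\left(D{\left(-93 \right)} + 9656\right) \left(11760 - 15066\right)} = - \frac{94}{17493} + \frac{19783}{\left(- \frac{115}{3} + 9656\right) \left(11760 - 15066\right)} = \left(-94\right) \frac{1}{17493} + \frac{19783}{\frac{28853}{3} \left(-3306\right)} = - \frac{94}{17493} + \frac{19783}{-31796006} = - \frac{94}{17493} + 19783 \left(- \frac{1}{31796006}\right) = - \frac{94}{17493} - \frac{19783}{31796006} = - \frac{3334888583}{556207532958}$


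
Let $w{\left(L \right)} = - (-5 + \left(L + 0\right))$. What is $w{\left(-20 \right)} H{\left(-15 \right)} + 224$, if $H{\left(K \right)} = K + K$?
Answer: $-526$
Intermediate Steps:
$H{\left(K \right)} = 2 K$
$w{\left(L \right)} = 5 - L$ ($w{\left(L \right)} = - (-5 + L) = 5 - L$)
$w{\left(-20 \right)} H{\left(-15 \right)} + 224 = \left(5 - -20\right) 2 \left(-15\right) + 224 = \left(5 + 20\right) \left(-30\right) + 224 = 25 \left(-30\right) + 224 = -750 + 224 = -526$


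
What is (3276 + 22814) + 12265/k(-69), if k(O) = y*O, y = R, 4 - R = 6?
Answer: 3612685/138 ≈ 26179.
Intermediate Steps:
R = -2 (R = 4 - 1*6 = 4 - 6 = -2)
y = -2
k(O) = -2*O
(3276 + 22814) + 12265/k(-69) = (3276 + 22814) + 12265/((-2*(-69))) = 26090 + 12265/138 = 3612685/138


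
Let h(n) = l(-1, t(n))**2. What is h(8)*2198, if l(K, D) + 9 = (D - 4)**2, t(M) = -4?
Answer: 6648950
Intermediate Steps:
l(K, D) = -9 + (-4 + D)**2 (l(K, D) = -9 + (D - 4)**2 = -9 + (-4 + D)**2)
h(n) = 3025 (h(n) = (-9 + (-4 - 4)**2)**2 = (-9 + (-8)**2)**2 = (-9 + 64)**2 = 55**2 = 3025)
h(8)*2198 = 3025*2198 = 6648950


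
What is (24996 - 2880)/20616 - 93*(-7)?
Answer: 1120261/1718 ≈ 652.07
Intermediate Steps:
(24996 - 2880)/20616 - 93*(-7) = 22116*(1/20616) - 1*(-651) = 1843/1718 + 651 = 1120261/1718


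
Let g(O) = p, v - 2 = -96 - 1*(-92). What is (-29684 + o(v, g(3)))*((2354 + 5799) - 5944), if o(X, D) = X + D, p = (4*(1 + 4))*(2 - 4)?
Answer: -65664734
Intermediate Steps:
v = -2 (v = 2 + (-96 - 1*(-92)) = 2 + (-96 + 92) = 2 - 4 = -2)
p = -40 (p = (4*5)*(-2) = 20*(-2) = -40)
g(O) = -40
o(X, D) = D + X
(-29684 + o(v, g(3)))*((2354 + 5799) - 5944) = (-29684 + (-40 - 2))*((2354 + 5799) - 5944) = (-29684 - 42)*(8153 - 5944) = -29726*2209 = -65664734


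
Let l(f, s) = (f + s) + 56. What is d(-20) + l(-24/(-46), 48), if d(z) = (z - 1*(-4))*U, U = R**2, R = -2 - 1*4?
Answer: -10844/23 ≈ -471.48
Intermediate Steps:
R = -6 (R = -2 - 4 = -6)
l(f, s) = 56 + f + s
U = 36 (U = (-6)**2 = 36)
d(z) = 144 + 36*z (d(z) = (z - 1*(-4))*36 = (z + 4)*36 = (4 + z)*36 = 144 + 36*z)
d(-20) + l(-24/(-46), 48) = (144 + 36*(-20)) + (56 - 24/(-46) + 48) = (144 - 720) + (56 - 24*(-1/46) + 48) = -576 + (56 + 12/23 + 48) = -576 + 2404/23 = -10844/23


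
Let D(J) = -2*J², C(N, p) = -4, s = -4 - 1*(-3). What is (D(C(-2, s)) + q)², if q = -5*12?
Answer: 8464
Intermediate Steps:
s = -1 (s = -4 + 3 = -1)
q = -60
(D(C(-2, s)) + q)² = (-2*(-4)² - 60)² = (-2*16 - 60)² = (-32 - 60)² = (-92)² = 8464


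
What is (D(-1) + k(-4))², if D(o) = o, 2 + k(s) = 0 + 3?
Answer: 0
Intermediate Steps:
k(s) = 1 (k(s) = -2 + (0 + 3) = -2 + 3 = 1)
(D(-1) + k(-4))² = (-1 + 1)² = 0² = 0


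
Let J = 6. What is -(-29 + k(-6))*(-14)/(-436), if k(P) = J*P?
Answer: 455/218 ≈ 2.0872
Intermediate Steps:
k(P) = 6*P
-(-29 + k(-6))*(-14)/(-436) = -(-29 + 6*(-6))*(-14)/(-436) = -(-29 - 36)*(-14)*(-1)/436 = -(-65*(-14))*(-1)/436 = -910*(-1)/436 = -1*(-455/218) = 455/218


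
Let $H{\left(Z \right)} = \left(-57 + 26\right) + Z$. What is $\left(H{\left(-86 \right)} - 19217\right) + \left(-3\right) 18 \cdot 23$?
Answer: $-20576$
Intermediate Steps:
$H{\left(Z \right)} = -31 + Z$
$\left(H{\left(-86 \right)} - 19217\right) + \left(-3\right) 18 \cdot 23 = \left(\left(-31 - 86\right) - 19217\right) + \left(-3\right) 18 \cdot 23 = \left(-117 - 19217\right) - 1242 = -19334 - 1242 = -20576$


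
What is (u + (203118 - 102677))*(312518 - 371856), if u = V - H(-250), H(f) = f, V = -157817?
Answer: 3389742588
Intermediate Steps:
u = -157567 (u = -157817 - 1*(-250) = -157817 + 250 = -157567)
(u + (203118 - 102677))*(312518 - 371856) = (-157567 + (203118 - 102677))*(312518 - 371856) = (-157567 + 100441)*(-59338) = -57126*(-59338) = 3389742588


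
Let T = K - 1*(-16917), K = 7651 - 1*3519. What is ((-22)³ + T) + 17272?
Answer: 27673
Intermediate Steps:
K = 4132 (K = 7651 - 3519 = 4132)
T = 21049 (T = 4132 - 1*(-16917) = 4132 + 16917 = 21049)
((-22)³ + T) + 17272 = ((-22)³ + 21049) + 17272 = (-10648 + 21049) + 17272 = 10401 + 17272 = 27673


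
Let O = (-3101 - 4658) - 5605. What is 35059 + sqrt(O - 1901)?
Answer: 35059 + I*sqrt(15265) ≈ 35059.0 + 123.55*I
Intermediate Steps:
O = -13364 (O = -7759 - 5605 = -13364)
35059 + sqrt(O - 1901) = 35059 + sqrt(-13364 - 1901) = 35059 + sqrt(-15265) = 35059 + I*sqrt(15265)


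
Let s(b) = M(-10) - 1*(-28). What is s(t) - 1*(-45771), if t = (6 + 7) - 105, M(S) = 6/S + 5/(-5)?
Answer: 228987/5 ≈ 45797.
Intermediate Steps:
M(S) = -1 + 6/S (M(S) = 6/S + 5*(-⅕) = 6/S - 1 = -1 + 6/S)
t = -92 (t = 13 - 105 = -92)
s(b) = 132/5 (s(b) = (6 - 1*(-10))/(-10) - 1*(-28) = -(6 + 10)/10 + 28 = -⅒*16 + 28 = -8/5 + 28 = 132/5)
s(t) - 1*(-45771) = 132/5 - 1*(-45771) = 132/5 + 45771 = 228987/5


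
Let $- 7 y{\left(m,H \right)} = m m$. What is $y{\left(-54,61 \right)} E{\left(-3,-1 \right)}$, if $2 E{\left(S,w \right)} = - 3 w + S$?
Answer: $0$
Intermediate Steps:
$y{\left(m,H \right)} = - \frac{m^{2}}{7}$ ($y{\left(m,H \right)} = - \frac{m m}{7} = - \frac{m^{2}}{7}$)
$E{\left(S,w \right)} = \frac{S}{2} - \frac{3 w}{2}$ ($E{\left(S,w \right)} = \frac{- 3 w + S}{2} = \frac{S - 3 w}{2} = \frac{S}{2} - \frac{3 w}{2}$)
$y{\left(-54,61 \right)} E{\left(-3,-1 \right)} = - \frac{\left(-54\right)^{2}}{7} \left(\frac{1}{2} \left(-3\right) - - \frac{3}{2}\right) = \left(- \frac{1}{7}\right) 2916 \left(- \frac{3}{2} + \frac{3}{2}\right) = \left(- \frac{2916}{7}\right) 0 = 0$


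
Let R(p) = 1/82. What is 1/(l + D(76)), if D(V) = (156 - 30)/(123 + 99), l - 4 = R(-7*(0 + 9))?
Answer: 3034/13895 ≈ 0.21835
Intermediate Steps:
R(p) = 1/82
l = 329/82 (l = 4 + 1/82 = 329/82 ≈ 4.0122)
D(V) = 21/37 (D(V) = 126/222 = 126*(1/222) = 21/37)
1/(l + D(76)) = 1/(329/82 + 21/37) = 1/(13895/3034) = 3034/13895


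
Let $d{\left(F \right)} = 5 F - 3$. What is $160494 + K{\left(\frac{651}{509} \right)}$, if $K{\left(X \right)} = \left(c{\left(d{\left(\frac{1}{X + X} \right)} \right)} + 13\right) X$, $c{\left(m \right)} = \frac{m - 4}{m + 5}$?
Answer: $\frac{420668555022}{2620841} \approx 1.6051 \cdot 10^{5}$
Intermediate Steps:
$d{\left(F \right)} = -3 + 5 F$
$c{\left(m \right)} = \frac{-4 + m}{5 + m}$
$K{\left(X \right)} = X \left(13 + \frac{-7 + \frac{5}{2 X}}{2 + \frac{5}{2 X}}\right)$ ($K{\left(X \right)} = \left(\frac{-4 - \left(3 - \frac{5}{X + X}\right)}{5 - \left(3 - \frac{5}{X + X}\right)} + 13\right) X = \left(\frac{-4 - \left(3 - \frac{5}{2 X}\right)}{5 - \left(3 - \frac{5}{2 X}\right)} + 13\right) X = \left(\frac{-7 + \frac{5}{2 X}}{2 + \frac{5}{2 X}} + 13\right) X = \left(13 + \frac{-7 + \frac{5}{2 X}}{2 + \frac{5}{2 X}}\right) X = X \left(13 + \frac{-7 + \frac{5}{2 X}}{2 + \frac{5}{2 X}}\right)$)
$160494 + K{\left(\frac{651}{509} \right)} = 160494 + \frac{2 \cdot \frac{651}{509} \left(35 + 19 \cdot \frac{651}{509}\right)}{5 + 4 \cdot \frac{651}{509}} = 160494 + \frac{2 \cdot 651 \cdot \frac{1}{509} \left(35 + 19 \cdot 651 \cdot \frac{1}{509}\right)}{5 + 4 \cdot 651 \cdot \frac{1}{509}} = 160494 + 2 \cdot \frac{651}{509} \frac{1}{5 + 4 \cdot \frac{651}{509}} \left(35 + 19 \cdot \frac{651}{509}\right) = 160494 + 2 \cdot \frac{651}{509} \frac{1}{5 + \frac{2604}{509}} \left(35 + \frac{12369}{509}\right) = 160494 + 2 \cdot \frac{651}{509} \frac{1}{\frac{5149}{509}} \cdot \frac{30184}{509} = 160494 + 2 \cdot \frac{651}{509} \cdot \frac{509}{5149} \cdot \frac{30184}{509} = 160494 + \frac{39299568}{2620841} = \frac{420668555022}{2620841}$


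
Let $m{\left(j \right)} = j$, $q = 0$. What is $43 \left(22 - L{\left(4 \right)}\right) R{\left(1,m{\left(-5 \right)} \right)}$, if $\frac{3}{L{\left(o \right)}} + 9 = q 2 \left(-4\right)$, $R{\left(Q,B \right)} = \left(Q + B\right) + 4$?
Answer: $0$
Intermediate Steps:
$R{\left(Q,B \right)} = 4 + B + Q$ ($R{\left(Q,B \right)} = \left(B + Q\right) + 4 = 4 + B + Q$)
$L{\left(o \right)} = - \frac{1}{3}$ ($L{\left(o \right)} = \frac{3}{-9 + 0 \cdot 2 \left(-4\right)} = \frac{3}{-9 + 0 \left(-4\right)} = \frac{3}{-9 + 0} = \frac{3}{-9} = 3 \left(- \frac{1}{9}\right) = - \frac{1}{3}$)
$43 \left(22 - L{\left(4 \right)}\right) R{\left(1,m{\left(-5 \right)} \right)} = 43 \left(22 - - \frac{1}{3}\right) \left(4 - 5 + 1\right) = 43 \left(22 + \frac{1}{3}\right) 0 = 43 \cdot \frac{67}{3} \cdot 0 = \frac{2881}{3} \cdot 0 = 0$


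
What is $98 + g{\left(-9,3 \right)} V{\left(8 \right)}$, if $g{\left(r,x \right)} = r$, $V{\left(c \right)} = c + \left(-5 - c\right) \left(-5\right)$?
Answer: $-559$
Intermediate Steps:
$V{\left(c \right)} = 25 + 6 c$ ($V{\left(c \right)} = c + \left(25 + 5 c\right) = 25 + 6 c$)
$98 + g{\left(-9,3 \right)} V{\left(8 \right)} = 98 - 9 \left(25 + 6 \cdot 8\right) = 98 - 9 \left(25 + 48\right) = 98 - 657 = -559$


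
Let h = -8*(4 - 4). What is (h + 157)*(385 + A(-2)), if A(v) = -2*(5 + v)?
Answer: 59503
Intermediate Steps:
h = 0 (h = -8*0 = 0)
A(v) = -10 - 2*v
(h + 157)*(385 + A(-2)) = (0 + 157)*(385 + (-10 - 2*(-2))) = 157*(385 + (-10 + 4)) = 157*(385 - 6) = 157*379 = 59503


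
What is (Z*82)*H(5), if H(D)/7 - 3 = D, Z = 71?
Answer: 326032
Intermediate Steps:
H(D) = 21 + 7*D
(Z*82)*H(5) = (71*82)*(21 + 7*5) = 5822*(21 + 35) = 5822*56 = 326032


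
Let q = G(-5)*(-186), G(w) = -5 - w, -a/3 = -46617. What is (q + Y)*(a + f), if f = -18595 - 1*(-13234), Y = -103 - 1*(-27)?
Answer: -10221240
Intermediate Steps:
Y = -76 (Y = -103 + 27 = -76)
a = 139851 (a = -3*(-46617) = 139851)
q = 0 (q = (-5 - 1*(-5))*(-186) = (-5 + 5)*(-186) = 0*(-186) = 0)
f = -5361 (f = -18595 + 13234 = -5361)
(q + Y)*(a + f) = (0 - 76)*(139851 - 5361) = -76*134490 = -10221240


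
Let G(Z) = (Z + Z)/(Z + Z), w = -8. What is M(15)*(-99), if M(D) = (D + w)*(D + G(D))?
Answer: -11088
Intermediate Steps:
G(Z) = 1 (G(Z) = (2*Z)/((2*Z)) = (2*Z)*(1/(2*Z)) = 1)
M(D) = (1 + D)*(-8 + D) (M(D) = (D - 8)*(D + 1) = (-8 + D)*(1 + D) = (1 + D)*(-8 + D))
M(15)*(-99) = (-8 + 15² - 7*15)*(-99) = (-8 + 225 - 105)*(-99) = 112*(-99) = -11088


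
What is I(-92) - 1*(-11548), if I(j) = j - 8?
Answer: 11448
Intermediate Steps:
I(j) = -8 + j
I(-92) - 1*(-11548) = (-8 - 92) - 1*(-11548) = -100 + 11548 = 11448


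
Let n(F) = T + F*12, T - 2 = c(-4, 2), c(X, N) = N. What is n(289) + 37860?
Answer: 41332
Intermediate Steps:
T = 4 (T = 2 + 2 = 4)
n(F) = 4 + 12*F (n(F) = 4 + F*12 = 4 + 12*F)
n(289) + 37860 = (4 + 12*289) + 37860 = (4 + 3468) + 37860 = 3472 + 37860 = 41332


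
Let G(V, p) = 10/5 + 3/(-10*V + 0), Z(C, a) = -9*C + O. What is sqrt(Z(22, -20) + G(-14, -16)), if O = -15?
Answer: I*sqrt(1033795)/70 ≈ 14.525*I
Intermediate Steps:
Z(C, a) = -15 - 9*C (Z(C, a) = -9*C - 15 = -15 - 9*C)
G(V, p) = 2 - 3/(10*V) (G(V, p) = 10*(1/5) + 3/((-10*V)) = 2 + 3*(-1/(10*V)) = 2 - 3/(10*V))
sqrt(Z(22, -20) + G(-14, -16)) = sqrt((-15 - 9*22) + (2 - 3/10/(-14))) = sqrt((-15 - 198) + (2 - 3/10*(-1/14))) = sqrt(-213 + (2 + 3/140)) = sqrt(-213 + 283/140) = sqrt(-29537/140) = I*sqrt(1033795)/70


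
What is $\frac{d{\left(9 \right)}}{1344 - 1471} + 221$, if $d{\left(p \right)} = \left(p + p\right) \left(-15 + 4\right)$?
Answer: $\frac{28265}{127} \approx 222.56$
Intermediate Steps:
$d{\left(p \right)} = - 22 p$ ($d{\left(p \right)} = 2 p \left(-11\right) = - 22 p$)
$\frac{d{\left(9 \right)}}{1344 - 1471} + 221 = \frac{\left(-22\right) 9}{1344 - 1471} + 221 = - \frac{198}{-127} + 221 = \left(-198\right) \left(- \frac{1}{127}\right) + 221 = \frac{198}{127} + 221 = \frac{28265}{127}$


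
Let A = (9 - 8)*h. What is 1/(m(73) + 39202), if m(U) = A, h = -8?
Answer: 1/39194 ≈ 2.5514e-5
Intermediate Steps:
A = -8 (A = (9 - 8)*(-8) = 1*(-8) = -8)
m(U) = -8
1/(m(73) + 39202) = 1/(-8 + 39202) = 1/39194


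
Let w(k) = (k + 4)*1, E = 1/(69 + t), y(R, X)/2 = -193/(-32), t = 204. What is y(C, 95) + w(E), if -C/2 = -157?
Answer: 70177/4368 ≈ 16.066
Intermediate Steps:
C = 314 (C = -2*(-157) = 314)
y(R, X) = 193/16 (y(R, X) = 2*(-193/(-32)) = 2*(-193*(-1/32)) = 2*(193/32) = 193/16)
E = 1/273 (E = 1/(69 + 204) = 1/273 ≈ 0.0036630)
w(k) = 4 + k (w(k) = (4 + k)*1 = 4 + k)
y(C, 95) + w(E) = 193/16 + (4 + 1/273) = 193/16 + 1093/273 = 70177/4368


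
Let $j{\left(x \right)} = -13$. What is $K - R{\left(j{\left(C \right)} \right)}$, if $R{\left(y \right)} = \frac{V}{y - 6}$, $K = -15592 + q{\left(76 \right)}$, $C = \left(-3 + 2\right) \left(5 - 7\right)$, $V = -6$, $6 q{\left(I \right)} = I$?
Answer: $- \frac{888040}{57} \approx -15580.0$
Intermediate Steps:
$q{\left(I \right)} = \frac{I}{6}$
$C = 2$ ($C = \left(-1\right) \left(-2\right) = 2$)
$K = - \frac{46738}{3}$ ($K = -15592 + \frac{1}{6} \cdot 76 = -15592 + \frac{38}{3} = - \frac{46738}{3} \approx -15579.0$)
$R{\left(y \right)} = - \frac{6}{-6 + y}$ ($R{\left(y \right)} = - \frac{6}{y - 6} = - \frac{6}{-6 + y}$)
$K - R{\left(j{\left(C \right)} \right)} = - \frac{46738}{3} - - \frac{6}{-6 - 13} = - \frac{46738}{3} - - \frac{6}{-19} = - \frac{46738}{3} - \left(-6\right) \left(- \frac{1}{19}\right) = - \frac{46738}{3} - \frac{6}{19} = - \frac{888040}{57}$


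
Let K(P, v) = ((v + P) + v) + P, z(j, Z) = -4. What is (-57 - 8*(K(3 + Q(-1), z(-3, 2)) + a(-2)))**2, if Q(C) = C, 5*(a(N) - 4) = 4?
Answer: 100489/25 ≈ 4019.6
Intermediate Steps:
a(N) = 24/5 (a(N) = 4 + (1/5)*4 = 4 + 4/5 = 24/5)
K(P, v) = 2*P + 2*v (K(P, v) = ((P + v) + v) + P = (P + 2*v) + P = 2*P + 2*v)
(-57 - 8*(K(3 + Q(-1), z(-3, 2)) + a(-2)))**2 = (-57 - 8*((2*(3 - 1) + 2*(-4)) + 24/5))**2 = (-57 - 8*((2*2 - 8) + 24/5))**2 = (-57 - 8*((4 - 8) + 24/5))**2 = (-57 - 8*(-4 + 24/5))**2 = (-57 - 8*4/5)**2 = (-57 - 32/5)**2 = (-317/5)**2 = 100489/25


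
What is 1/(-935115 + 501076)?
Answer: -1/434039 ≈ -2.3039e-6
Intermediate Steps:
1/(-935115 + 501076) = 1/(-434039) = -1/434039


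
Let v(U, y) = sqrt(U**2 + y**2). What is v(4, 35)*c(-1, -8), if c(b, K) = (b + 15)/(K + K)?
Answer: -7*sqrt(1241)/8 ≈ -30.824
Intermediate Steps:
c(b, K) = (15 + b)/(2*K) (c(b, K) = (15 + b)/((2*K)) = (15 + b)*(1/(2*K)) = (15 + b)/(2*K))
v(4, 35)*c(-1, -8) = sqrt(4**2 + 35**2)*((1/2)*(15 - 1)/(-8)) = sqrt(16 + 1225)*((1/2)*(-1/8)*14) = sqrt(1241)*(-7/8) = -7*sqrt(1241)/8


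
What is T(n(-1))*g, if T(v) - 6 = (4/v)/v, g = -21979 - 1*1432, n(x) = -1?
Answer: -234110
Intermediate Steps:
g = -23411 (g = -21979 - 1432 = -23411)
T(v) = 6 + 4/v**2 (T(v) = 6 + (4/v)/v = 6 + 4/v**2)
T(n(-1))*g = (6 + 4/(-1)**2)*(-23411) = (6 + 4*1)*(-23411) = (6 + 4)*(-23411) = 10*(-23411) = -234110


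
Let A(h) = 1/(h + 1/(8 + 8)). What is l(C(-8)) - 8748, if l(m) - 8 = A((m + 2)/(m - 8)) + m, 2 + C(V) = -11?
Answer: -1724005/197 ≈ -8751.3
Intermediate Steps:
A(h) = 1/(1/16 + h) (A(h) = 1/(h + 1/16) = 1/(1/16 + h))
C(V) = -13 (C(V) = -2 - 11 = -13)
l(m) = 8 + m + 16/(1 + 16*(2 + m)/(-8 + m)) (l(m) = 8 + (16/(1 + 16*((m + 2)/(m - 8))) + m) = 8 + (16/(1 + 16*((2 + m)/(-8 + m))) + m) = 8 + (16/(1 + 16*(2 + m)/(-8 + m)) + m) = 8 + (m + 16/(1 + 16*(2 + m)/(-8 + m))) = 8 + m + 16/(1 + 16*(2 + m)/(-8 + m)))
l(C(-8)) - 8748 = (64 + 17*(-13)**2 + 176*(-13))/(24 + 17*(-13)) - 8748 = (64 + 17*169 - 2288)/(24 - 221) - 8748 = (64 + 2873 - 2288)/(-197) - 8748 = -1/197*649 - 8748 = -649/197 - 8748 = -1724005/197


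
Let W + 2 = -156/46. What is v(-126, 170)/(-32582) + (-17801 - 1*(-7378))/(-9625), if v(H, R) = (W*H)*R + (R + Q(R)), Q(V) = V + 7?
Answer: -231568011/93673250 ≈ -2.4721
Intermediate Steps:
Q(V) = 7 + V
W = -124/23 (W = -2 - 156/46 = -2 - 156*1/46 = -2 - 78/23 = -124/23 ≈ -5.3913)
v(H, R) = 7 + 2*R - 124*H*R/23 (v(H, R) = (-124*H/23)*R + (R + (7 + R)) = -124*H*R/23 + (7 + 2*R) = 7 + 2*R - 124*H*R/23)
v(-126, 170)/(-32582) + (-17801 - 1*(-7378))/(-9625) = (7 + 2*170 - 124/23*(-126)*170)/(-32582) + (-17801 - 1*(-7378))/(-9625) = (7 + 340 + 2656080/23)*(-1/32582) + (-17801 + 7378)*(-1/9625) = (2664061/23)*(-1/32582) - 10423*(-1/9625) = -2664061/749386 + 1489/1375 = -231568011/93673250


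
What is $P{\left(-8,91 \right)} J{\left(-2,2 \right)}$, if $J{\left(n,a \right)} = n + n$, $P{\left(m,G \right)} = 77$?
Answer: $-308$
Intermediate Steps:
$J{\left(n,a \right)} = 2 n$
$P{\left(-8,91 \right)} J{\left(-2,2 \right)} = 77 \cdot 2 \left(-2\right) = 77 \left(-4\right) = -308$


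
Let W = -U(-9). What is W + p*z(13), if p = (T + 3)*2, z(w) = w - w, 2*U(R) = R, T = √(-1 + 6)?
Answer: 9/2 ≈ 4.5000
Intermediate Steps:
T = √5 ≈ 2.2361
U(R) = R/2
z(w) = 0
W = 9/2 (W = -(-9)/2 = -1*(-9/2) = 9/2 ≈ 4.5000)
p = 6 + 2*√5 (p = (√5 + 3)*2 = (3 + √5)*2 = 6 + 2*√5 ≈ 10.472)
W + p*z(13) = 9/2 + (6 + 2*√5)*0 = 9/2 + 0 = 9/2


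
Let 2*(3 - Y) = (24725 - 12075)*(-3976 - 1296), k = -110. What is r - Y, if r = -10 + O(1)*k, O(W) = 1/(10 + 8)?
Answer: -300108772/9 ≈ -3.3345e+7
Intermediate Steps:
O(W) = 1/18
Y = 33345403 (Y = 3 - (24725 - 12075)*(-3976 - 1296)/2 = 3 - 6325*(-5272) = 3 - ½*(-66690800) = 3 + 33345400 = 33345403)
r = -145/9 (r = -10 + (1/18)*(-110) = -10 - 55/9 = -145/9 ≈ -16.111)
r - Y = -145/9 - 1*33345403 = -145/9 - 33345403 = -300108772/9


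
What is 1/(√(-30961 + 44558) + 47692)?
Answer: 47692/2274513267 - √13597/2274513267 ≈ 2.0917e-5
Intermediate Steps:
1/(√(-30961 + 44558) + 47692) = 1/(√13597 + 47692) = 1/(47692 + √13597)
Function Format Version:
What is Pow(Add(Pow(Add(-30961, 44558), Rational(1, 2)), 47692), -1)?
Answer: Add(Rational(47692, 2274513267), Mul(Rational(-1, 2274513267), Pow(13597, Rational(1, 2)))) ≈ 2.0917e-5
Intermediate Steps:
Pow(Add(Pow(Add(-30961, 44558), Rational(1, 2)), 47692), -1) = Pow(Add(Pow(13597, Rational(1, 2)), 47692), -1) = Pow(Add(47692, Pow(13597, Rational(1, 2))), -1)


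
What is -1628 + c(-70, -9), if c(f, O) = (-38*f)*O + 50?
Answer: -25518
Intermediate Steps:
c(f, O) = 50 - 38*O*f (c(f, O) = -38*O*f + 50 = 50 - 38*O*f)
-1628 + c(-70, -9) = -1628 + (50 - 38*(-9)*(-70)) = -1628 + (50 - 23940) = -1628 - 23890 = -25518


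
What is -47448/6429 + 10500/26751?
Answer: -133530772/19109131 ≈ -6.9878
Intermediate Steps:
-47448/6429 + 10500/26751 = -47448*1/6429 + 10500*(1/26751) = -15816/2143 + 3500/8917 = -133530772/19109131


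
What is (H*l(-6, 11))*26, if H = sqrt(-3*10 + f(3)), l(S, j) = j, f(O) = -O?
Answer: 286*I*sqrt(33) ≈ 1642.9*I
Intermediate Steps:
H = I*sqrt(33) (H = sqrt(-3*10 - 1*3) = sqrt(-30 - 3) = sqrt(-33) = I*sqrt(33) ≈ 5.7446*I)
(H*l(-6, 11))*26 = ((I*sqrt(33))*11)*26 = (11*I*sqrt(33))*26 = 286*I*sqrt(33)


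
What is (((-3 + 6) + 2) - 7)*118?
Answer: -236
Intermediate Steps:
(((-3 + 6) + 2) - 7)*118 = ((3 + 2) - 7)*118 = (5 - 7)*118 = -2*118 = -236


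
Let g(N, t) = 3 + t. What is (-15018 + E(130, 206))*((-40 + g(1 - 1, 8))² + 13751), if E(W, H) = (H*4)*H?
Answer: 2257761792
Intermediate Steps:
E(W, H) = 4*H² (E(W, H) = (4*H)*H = 4*H²)
(-15018 + E(130, 206))*((-40 + g(1 - 1, 8))² + 13751) = (-15018 + 4*206²)*((-40 + (3 + 8))² + 13751) = (-15018 + 4*42436)*((-40 + 11)² + 13751) = (-15018 + 169744)*((-29)² + 13751) = 154726*(841 + 13751) = 154726*14592 = 2257761792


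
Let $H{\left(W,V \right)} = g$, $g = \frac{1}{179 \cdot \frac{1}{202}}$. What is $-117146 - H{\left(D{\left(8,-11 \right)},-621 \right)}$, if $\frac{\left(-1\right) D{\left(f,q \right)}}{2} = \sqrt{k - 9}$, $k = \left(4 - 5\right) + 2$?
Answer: $- \frac{20969336}{179} \approx -1.1715 \cdot 10^{5}$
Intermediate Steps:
$k = 1$ ($k = -1 + 2 = 1$)
$D{\left(f,q \right)} = - 4 i \sqrt{2}$ ($D{\left(f,q \right)} = - 2 \sqrt{1 - 9} = - 2 \sqrt{-8} = - 2 \cdot 2 i \sqrt{2} = - 4 i \sqrt{2}$)
$g = \frac{202}{179}$ ($g = \frac{1}{179 \cdot \frac{1}{202}} = \frac{1}{\frac{179}{202}} = \frac{202}{179} \approx 1.1285$)
$H{\left(W,V \right)} = \frac{202}{179}$
$-117146 - H{\left(D{\left(8,-11 \right)},-621 \right)} = -117146 - \frac{202}{179} = - \frac{20969336}{179}$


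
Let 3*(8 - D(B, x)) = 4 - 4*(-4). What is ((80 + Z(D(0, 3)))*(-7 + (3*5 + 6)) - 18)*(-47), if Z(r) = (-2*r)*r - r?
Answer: -437194/9 ≈ -48577.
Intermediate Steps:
D(B, x) = 4/3 (D(B, x) = 8 - (4 - 4*(-4))/3 = 8 - (4 + 16)/3 = 8 - ⅓*20 = 8 - 20/3 = 4/3)
Z(r) = -r - 2*r² (Z(r) = -2*r² - r = -r - 2*r²)
((80 + Z(D(0, 3)))*(-7 + (3*5 + 6)) - 18)*(-47) = ((80 - 1*4/3*(1 + 2*(4/3)))*(-7 + (3*5 + 6)) - 18)*(-47) = ((80 - 1*4/3*(1 + 8/3))*(-7 + (15 + 6)) - 18)*(-47) = ((80 - 1*4/3*11/3)*(-7 + 21) - 18)*(-47) = ((80 - 44/9)*14 - 18)*(-47) = ((676/9)*14 - 18)*(-47) = (9464/9 - 18)*(-47) = (9302/9)*(-47) = -437194/9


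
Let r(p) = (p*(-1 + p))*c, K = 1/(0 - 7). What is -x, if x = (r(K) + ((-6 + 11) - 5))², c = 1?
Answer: -64/2401 ≈ -0.026656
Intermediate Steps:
K = -⅐ (K = 1/(-7) = -⅐ ≈ -0.14286)
r(p) = p*(-1 + p) (r(p) = (p*(-1 + p))*1 = p*(-1 + p))
x = 64/2401 (x = (-(-1 - ⅐)/7 + ((-6 + 11) - 5))² = (-⅐*(-8/7) + (5 - 5))² = (8/49 + 0)² = (8/49)² = 64/2401 ≈ 0.026656)
-x = -1*64/2401 = -64/2401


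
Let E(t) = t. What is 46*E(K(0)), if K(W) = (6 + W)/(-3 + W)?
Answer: -92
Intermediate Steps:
K(W) = (6 + W)/(-3 + W)
46*E(K(0)) = 46*((6 + 0)/(-3 + 0)) = 46*(6/(-3)) = 46*(-⅓*6) = 46*(-2) = -92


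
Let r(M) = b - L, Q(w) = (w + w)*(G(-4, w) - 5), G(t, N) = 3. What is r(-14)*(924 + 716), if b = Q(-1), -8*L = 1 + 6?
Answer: 7995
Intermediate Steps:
Q(w) = -4*w (Q(w) = (w + w)*(3 - 5) = (2*w)*(-2) = -4*w)
L = -7/8 (L = -(1 + 6)/8 = -1/8*7 = -7/8 ≈ -0.87500)
b = 4 (b = -4*(-1) = 4)
r(M) = 39/8 (r(M) = 4 - 1*(-7/8) = 4 + 7/8 = 39/8)
r(-14)*(924 + 716) = 39*(924 + 716)/8 = (39/8)*1640 = 7995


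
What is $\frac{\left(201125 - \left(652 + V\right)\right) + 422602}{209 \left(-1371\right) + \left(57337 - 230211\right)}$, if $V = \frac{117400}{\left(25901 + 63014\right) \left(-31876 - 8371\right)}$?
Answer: $- \frac{445942504276555}{328807581280613} \approx -1.3562$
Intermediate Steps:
$V = - \frac{23480}{715712401}$ ($V = \frac{117400}{88915 \left(-40247\right)} = \frac{117400}{-3578562005} = 117400 \left(- \frac{1}{3578562005}\right) = - \frac{23480}{715712401} \approx -3.2806 \cdot 10^{-5}$)
$\frac{\left(201125 - \left(652 + V\right)\right) + 422602}{209 \left(-1371\right) + \left(57337 - 230211\right)} = \frac{\left(201125 - \frac{466644461972}{715712401}\right) + 422602}{209 \left(-1371\right) + \left(57337 - 230211\right)} = \frac{\left(201125 + \left(-652 + \frac{23480}{715712401}\right)\right) + 422602}{-286539 - 172874} = \frac{\left(201125 - \frac{466644461972}{715712401}\right) + 422602}{-459413} = \left(\frac{143481012189153}{715712401} + 422602\right) \left(- \frac{1}{459413}\right) = \frac{445942504276555}{715712401} \left(- \frac{1}{459413}\right) = - \frac{445942504276555}{328807581280613}$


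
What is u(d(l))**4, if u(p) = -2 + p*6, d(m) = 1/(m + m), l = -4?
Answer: 14641/256 ≈ 57.191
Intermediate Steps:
d(m) = 1/(2*m)
u(p) = -2 + 6*p
u(d(l))**4 = (-2 + 6*((1/2)/(-4)))**4 = (-2 + 6*((1/2)*(-1/4)))**4 = (-2 + 6*(-1/8))**4 = (-2 - 3/4)**4 = (-11/4)**4 = 14641/256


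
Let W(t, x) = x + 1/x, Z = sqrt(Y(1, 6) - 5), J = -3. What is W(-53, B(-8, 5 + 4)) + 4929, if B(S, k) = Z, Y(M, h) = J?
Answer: 4929 + 7*I*sqrt(2)/4 ≈ 4929.0 + 2.4749*I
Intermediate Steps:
Y(M, h) = -3
Z = 2*I*sqrt(2) (Z = sqrt(-3 - 5) = sqrt(-8) = 2*I*sqrt(2) ≈ 2.8284*I)
B(S, k) = 2*I*sqrt(2)
W(-53, B(-8, 5 + 4)) + 4929 = (2*I*sqrt(2) + 1/(2*I*sqrt(2))) + 4929 = (2*I*sqrt(2) - I*sqrt(2)/4) + 4929 = 7*I*sqrt(2)/4 + 4929 = 4929 + 7*I*sqrt(2)/4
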